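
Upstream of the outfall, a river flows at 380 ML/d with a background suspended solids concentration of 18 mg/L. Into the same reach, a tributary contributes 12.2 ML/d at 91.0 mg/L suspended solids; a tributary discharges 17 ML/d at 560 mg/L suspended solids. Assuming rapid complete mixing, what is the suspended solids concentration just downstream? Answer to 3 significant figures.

42.7 mg/L

Mixed concentration C = ΣQC/ΣQ = (380.0·18.00 + 12.20·91.00 + 17.00·560.0) / 409.2 = 17470/409.2 = 42.69 mg/L.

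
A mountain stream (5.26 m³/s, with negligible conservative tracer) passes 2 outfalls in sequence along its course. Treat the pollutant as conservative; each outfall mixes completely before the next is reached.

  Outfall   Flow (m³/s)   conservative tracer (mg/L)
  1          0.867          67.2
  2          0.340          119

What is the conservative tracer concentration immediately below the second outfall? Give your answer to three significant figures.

15.3 mg/L

Below outfall 1: Q → 6.127 m³/s, C = (5.260·0 + 0.8670·67.20)/6.127 = 9.509 mg/L.
Below outfall 2: Q → 6.467 m³/s, C = (6.127·9.509 + 0.3400·119.0)/6.467 = 15.27 mg/L.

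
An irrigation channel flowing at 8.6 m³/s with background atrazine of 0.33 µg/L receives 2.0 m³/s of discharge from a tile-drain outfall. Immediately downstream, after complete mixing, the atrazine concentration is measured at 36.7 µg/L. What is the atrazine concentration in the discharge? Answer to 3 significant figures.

193 µg/L

Mass balance: 8.600·0.3300 + 2.000·Cₑ = 10.60·36.70
→ Cₑ = (10.60·36.70 − 8.600·0.3300) / 2.000 = 193.1 µg/L.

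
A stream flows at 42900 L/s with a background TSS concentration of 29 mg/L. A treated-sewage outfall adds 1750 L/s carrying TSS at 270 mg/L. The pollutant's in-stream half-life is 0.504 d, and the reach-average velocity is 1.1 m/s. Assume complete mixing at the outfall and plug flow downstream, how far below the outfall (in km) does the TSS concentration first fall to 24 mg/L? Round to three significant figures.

Conservation of mass: C = (42900·29.00 + 1750·270.0) / 44650 = 1717000/44650 = 38.45 mg/L.
Half-life 0.504 d → k = ln 2 / 0.504 = 1.375 d⁻¹.
Set 38.45·exp(−k·t) = 24 → t = ln(38.45/24)/k = 29600 s = 8.223 h.
Distance = v·t = 1.1·29600 = 32560 m = 32.56 km.

32.6 km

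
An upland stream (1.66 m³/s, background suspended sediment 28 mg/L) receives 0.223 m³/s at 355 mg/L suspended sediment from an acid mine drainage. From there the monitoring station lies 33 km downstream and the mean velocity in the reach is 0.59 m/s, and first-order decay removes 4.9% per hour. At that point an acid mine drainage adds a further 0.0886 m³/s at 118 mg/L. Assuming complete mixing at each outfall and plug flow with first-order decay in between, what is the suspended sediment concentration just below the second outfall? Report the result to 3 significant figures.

34.5 mg/L

Mass balance: C = (1.660·28.00 + 0.2230·355.0) / 1.883 = 125.6/1.883 = 66.73 mg/L; combined flow 1.883 m³/s.
Travel time t = 33·1000 / 0.59 = 55930 s = 15.54 h.
4.9%/h lost → k = −ln(1 − 0.049) = 0.05024 h⁻¹.
After decay, C = 66.73 × e^(−kt) = 66.73 × 0.4581 = 30.57 mg/L.
At the second outfall, C = (1.883·30.57 + 0.08860·118.0) / (1.883 + 0.08860) = 34.50 mg/L.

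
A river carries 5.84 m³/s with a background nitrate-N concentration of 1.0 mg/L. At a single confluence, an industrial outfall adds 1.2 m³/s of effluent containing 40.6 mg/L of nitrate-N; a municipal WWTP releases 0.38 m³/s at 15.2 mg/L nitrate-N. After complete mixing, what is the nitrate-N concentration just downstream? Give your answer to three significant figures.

8.13 mg/L

Mass balance: C = (5.840·1.000 + 1.200·40.60 + 0.3800·15.20) / 7.420 = 60.34/7.420 = 8.132 mg/L.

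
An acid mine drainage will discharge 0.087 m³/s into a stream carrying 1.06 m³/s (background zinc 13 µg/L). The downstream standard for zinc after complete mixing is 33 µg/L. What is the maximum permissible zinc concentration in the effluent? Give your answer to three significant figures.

277 µg/L

At the limit, (Qr·Cr + Qe·Cₑ)/(Qr + Qe) = 33:
Cₑ = (1.147·33 − 1.060·13.00) / 0.08700 = 276.7 µg/L.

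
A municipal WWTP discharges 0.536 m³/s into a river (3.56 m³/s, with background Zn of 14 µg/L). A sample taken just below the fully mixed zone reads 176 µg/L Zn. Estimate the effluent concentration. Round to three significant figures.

1250 µg/L

Mass balance: 3.560·14.00 + 0.5360·Cₑ = 4.096·176.0
→ Cₑ = (4.096·176.0 − 3.560·14.00) / 0.5360 = 1252 µg/L.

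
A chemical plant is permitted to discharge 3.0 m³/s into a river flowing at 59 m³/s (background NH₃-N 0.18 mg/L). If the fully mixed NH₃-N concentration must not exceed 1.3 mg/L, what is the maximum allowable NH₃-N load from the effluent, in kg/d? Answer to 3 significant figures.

6050 kg/d

Mass balance at the limit: 59.00·0.1800 + 3.000·Cₑ = 62.00·1.3 → Cₑ = 23.33 mg/L.
Load = 3.000 m³/s × 23.33 g/m³ × 86 400 s/d = 6046 kg/d.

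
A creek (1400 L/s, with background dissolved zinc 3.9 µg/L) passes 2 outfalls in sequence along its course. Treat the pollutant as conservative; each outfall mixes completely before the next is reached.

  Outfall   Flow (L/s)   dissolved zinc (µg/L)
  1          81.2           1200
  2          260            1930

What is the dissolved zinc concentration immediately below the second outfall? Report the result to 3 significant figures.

347 µg/L

Below outfall 1: Q → 1481 L/s, C = (1400·3.900 + 81.20·1200)/1481 = 69.47 µg/L.
Below outfall 2: Q → 1741 L/s, C = (1481·69.47 + 260.0·1930)/1741 = 347.3 µg/L.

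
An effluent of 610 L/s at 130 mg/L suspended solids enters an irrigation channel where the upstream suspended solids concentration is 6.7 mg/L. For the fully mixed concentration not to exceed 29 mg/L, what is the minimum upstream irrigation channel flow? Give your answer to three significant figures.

Set C_mix = 29: (Q·6.700 + 610.0·130.0) / (Q + 610.0) = 29
→ Q = 610.0·(130.0 − 29)/(29 − 6.700) = 2763 L/s.

2760 L/s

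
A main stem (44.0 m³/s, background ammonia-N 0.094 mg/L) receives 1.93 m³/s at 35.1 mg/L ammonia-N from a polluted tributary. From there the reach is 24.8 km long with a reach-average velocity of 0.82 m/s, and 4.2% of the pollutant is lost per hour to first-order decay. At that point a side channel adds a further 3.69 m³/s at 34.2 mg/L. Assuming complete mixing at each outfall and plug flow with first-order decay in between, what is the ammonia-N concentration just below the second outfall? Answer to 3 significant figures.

After mixing, C = (44.00·0.09400 + 1.930·35.10) / 45.93 = 71.88/45.93 = 1.565 mg/L; combined flow 45.93 m³/s.
Travel time t = 24.8·1000 / 0.82 = 30240 s = 8.401 h.
4.2%/h lost → k = −ln(1 − 0.042) = 0.04291 h⁻¹.
First-order decay: C = 1.565·exp(−k·t) = 1.565·0.6973 = 1.091 mg/L.
Second outfall: C = (45.93·1.091 + 3.690·34.20)/49.62 = 3.553 mg/L.

3.55 mg/L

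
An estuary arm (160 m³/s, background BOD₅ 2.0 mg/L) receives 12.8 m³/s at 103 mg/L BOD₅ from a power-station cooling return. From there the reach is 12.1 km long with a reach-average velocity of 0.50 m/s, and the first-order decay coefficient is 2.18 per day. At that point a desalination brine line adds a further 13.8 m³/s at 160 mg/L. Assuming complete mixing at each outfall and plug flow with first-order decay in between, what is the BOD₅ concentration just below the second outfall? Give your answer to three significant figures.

16.6 mg/L

Mixed concentration C = ΣQC/ΣQ = (160.0·2.000 + 12.80·103.0) / 172.8 = 1638/172.8 = 9.481 mg/L; combined flow 172.8 m³/s.
Travel time t = 12.1·1000 / 0.50 = 24200 s = 6.722 h.
After decay, C = 9.481 × e^(−kt) = 9.481 × 0.5430 = 5.149 mg/L.
At the second outfall, C = (172.8·5.149 + 13.80·160.0) / (172.8 + 13.80) = 16.60 mg/L.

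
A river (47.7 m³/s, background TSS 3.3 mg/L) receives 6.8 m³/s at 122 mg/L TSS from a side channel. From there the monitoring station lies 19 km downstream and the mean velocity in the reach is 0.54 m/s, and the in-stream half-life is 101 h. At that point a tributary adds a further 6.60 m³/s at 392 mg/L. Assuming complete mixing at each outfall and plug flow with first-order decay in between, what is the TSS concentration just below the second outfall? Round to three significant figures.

Mixed concentration C = ΣQC/ΣQ = (47.70·3.300 + 6.800·122.0) / 54.50 = 987.0/54.50 = 18.11 mg/L; combined flow 54.50 m³/s.
Travel time t = 19·1000 / 0.54 = 35190 s = 9.774 h.
Half-life 101 h → k = ln 2 / 101 = 0.006863 h⁻¹ = 0.1647 d⁻¹.
First-order decay: C = 18.11·exp(−k·t) = 18.11·0.9351 = 16.94 mg/L.
At the second outfall, C = (54.50·16.94 + 6.600·392.0) / (54.50 + 6.600) = 57.45 mg/L.

57.4 mg/L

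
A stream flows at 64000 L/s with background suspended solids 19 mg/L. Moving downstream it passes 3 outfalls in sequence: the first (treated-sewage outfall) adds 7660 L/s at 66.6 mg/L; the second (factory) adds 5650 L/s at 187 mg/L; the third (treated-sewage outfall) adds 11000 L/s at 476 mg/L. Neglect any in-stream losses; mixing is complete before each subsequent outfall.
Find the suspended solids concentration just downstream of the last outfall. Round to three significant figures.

90.8 mg/L

Below outfall 1: Q → 71660 L/s, C = (64000·19.00 + 7660·66.60)/71660 = 24.09 mg/L.
Below outfall 2: Q → 77310 L/s, C = (71660·24.09 + 5650·187.0)/77310 = 35.99 mg/L.
Below outfall 3: Q → 88310 L/s, C = (77310·35.99 + 11000·476.0)/88310 = 90.80 mg/L.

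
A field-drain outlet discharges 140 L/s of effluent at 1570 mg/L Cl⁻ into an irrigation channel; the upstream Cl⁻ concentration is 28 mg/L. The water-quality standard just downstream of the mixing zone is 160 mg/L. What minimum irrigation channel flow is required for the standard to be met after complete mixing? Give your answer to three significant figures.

1500 L/s

Set C_mix = 160: (Q·28.00 + 140.0·1570) / (Q + 140.0) = 160
→ Q = 140.0·(1570 − 160)/(160 − 28.00) = 1495 L/s.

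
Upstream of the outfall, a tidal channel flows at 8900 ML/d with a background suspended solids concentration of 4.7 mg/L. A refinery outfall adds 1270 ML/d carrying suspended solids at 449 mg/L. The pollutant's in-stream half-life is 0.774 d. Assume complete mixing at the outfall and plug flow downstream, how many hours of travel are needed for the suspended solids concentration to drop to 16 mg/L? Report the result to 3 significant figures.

Flow-weighted average: C = (8900·4.700 + 1270·449.0) / 10170 = 612100/10170 = 60.18 mg/L.
Half-life 0.774 d → k = ln 2 / 0.774 = 0.8955 d⁻¹.
60.18·exp(−k·t) = 16 → t = ln(60.18/16)/k = 127800 s = 35.50 h.

35.5 h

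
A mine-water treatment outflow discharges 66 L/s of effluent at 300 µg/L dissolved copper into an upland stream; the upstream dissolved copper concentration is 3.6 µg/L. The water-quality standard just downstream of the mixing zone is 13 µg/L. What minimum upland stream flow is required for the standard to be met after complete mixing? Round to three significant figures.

2020 L/s

Set C_mix = 13: (Q·3.600 + 66.00·300.0) / (Q + 66.00) = 13
→ Q = 66.00·(300.0 − 13)/(13 − 3.600) = 2015 L/s.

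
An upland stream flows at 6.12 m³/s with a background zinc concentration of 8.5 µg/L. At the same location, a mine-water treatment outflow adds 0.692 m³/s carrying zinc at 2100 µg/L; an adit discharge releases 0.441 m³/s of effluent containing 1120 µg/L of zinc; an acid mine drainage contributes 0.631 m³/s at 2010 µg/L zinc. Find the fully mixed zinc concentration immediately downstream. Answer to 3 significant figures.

414 µg/L

After mixing, C = (6.120·8.500 + 0.6920·2100 + 0.4410·1120 + 0.6310·2010) / 7.884 = 3267/7.884 = 414.4 µg/L.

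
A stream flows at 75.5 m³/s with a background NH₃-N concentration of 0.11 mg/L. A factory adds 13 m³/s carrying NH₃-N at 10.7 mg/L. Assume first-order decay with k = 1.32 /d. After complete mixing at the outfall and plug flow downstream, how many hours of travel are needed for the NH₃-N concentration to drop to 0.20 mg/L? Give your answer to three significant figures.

38.5 h

Mixed concentration C = ΣQC/ΣQ = (75.50·0.1100 + 13.00·10.70) / 88.50 = 147.4/88.50 = 1.666 mg/L.
1.666·exp(−k·t) = 0.20 → t = ln(1.666/0.20)/k = 138700 s = 38.54 h.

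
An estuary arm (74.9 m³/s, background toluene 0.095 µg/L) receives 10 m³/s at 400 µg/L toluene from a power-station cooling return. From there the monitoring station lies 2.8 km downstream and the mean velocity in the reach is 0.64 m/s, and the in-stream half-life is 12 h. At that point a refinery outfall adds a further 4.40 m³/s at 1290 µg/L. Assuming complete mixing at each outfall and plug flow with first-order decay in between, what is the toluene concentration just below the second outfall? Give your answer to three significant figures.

Conservation of mass: C = (74.90·0.09500 + 10.00·400.0) / 84.90 = 4007/84.90 = 47.20 µg/L; combined flow 84.90 m³/s.
Travel time t = 2.8·1000 / 0.64 = 4375 s = 1.215 h.
Half-life 12 h → k = ln 2 / 12 = 0.05776 h⁻¹ = 1.386 d⁻¹.
After decay, C = 47.20 × e^(−kt) = 47.20 × 0.9322 = 44.00 µg/L.
At the second outfall, C = (84.90·44.00 + 4.400·1290) / (84.90 + 4.400) = 105.4 µg/L.

105 µg/L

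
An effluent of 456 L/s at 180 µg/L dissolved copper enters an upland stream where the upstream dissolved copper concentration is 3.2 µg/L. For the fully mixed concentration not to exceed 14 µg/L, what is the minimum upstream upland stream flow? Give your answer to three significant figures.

7010 L/s

Set C_mix = 14: (Q·3.200 + 456.0·180.0) / (Q + 456.0) = 14
→ Q = 456.0·(180.0 − 14)/(14 − 3.200) = 7009 L/s.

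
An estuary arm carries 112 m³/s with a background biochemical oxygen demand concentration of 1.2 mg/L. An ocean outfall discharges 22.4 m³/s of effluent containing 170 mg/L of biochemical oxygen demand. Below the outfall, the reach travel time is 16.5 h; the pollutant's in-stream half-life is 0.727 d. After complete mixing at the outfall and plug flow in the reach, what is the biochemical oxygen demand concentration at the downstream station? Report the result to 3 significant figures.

15.2 mg/L

Conservation of mass: C = (112.0·1.200 + 22.40·170.0) / 134.4 = 3942/134.4 = 29.33 mg/L.
Half-life 0.727 d → k = ln 2 / 0.727 = 0.9534 d⁻¹.
After decay, C = 29.33 × e^(−kt) = 29.33 × 0.5192 = 15.23 mg/L.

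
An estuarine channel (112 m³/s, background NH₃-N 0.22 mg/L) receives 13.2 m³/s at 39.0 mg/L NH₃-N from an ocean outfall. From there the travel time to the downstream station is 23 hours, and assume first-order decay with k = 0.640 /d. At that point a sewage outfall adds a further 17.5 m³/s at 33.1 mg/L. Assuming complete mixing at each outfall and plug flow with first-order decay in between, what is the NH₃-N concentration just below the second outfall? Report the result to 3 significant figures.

6.11 mg/L

Flow-weighted average: C = (112.0·0.2200 + 13.20·39.00) / 125.2 = 539.4/125.2 = 4.309 mg/L; combined flow 125.2 m³/s.
Decay over the reach: 4.309·exp(−kt) = 4.309·0.5415 = 2.333 mg/L.
Second outfall: C = (125.2·2.333 + 17.50·33.10)/142.7 = 6.106 mg/L.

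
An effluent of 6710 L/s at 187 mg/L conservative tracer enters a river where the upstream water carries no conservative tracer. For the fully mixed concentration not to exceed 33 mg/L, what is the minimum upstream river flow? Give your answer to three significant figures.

31300 L/s

Set C_mix = 33: (Q·0 + 6710·187.0) / (Q + 6710) = 33
→ Q = 6710·(187.0 − 33)/(33 − 0) = 31310 L/s.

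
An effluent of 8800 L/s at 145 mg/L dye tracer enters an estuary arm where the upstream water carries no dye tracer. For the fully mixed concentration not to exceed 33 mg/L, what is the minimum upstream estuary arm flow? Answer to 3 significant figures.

29900 L/s

Set C_mix = 33: (Q·0 + 8800·145.0) / (Q + 8800) = 33
→ Q = 8800·(145.0 − 33)/(33 − 0) = 29870 L/s.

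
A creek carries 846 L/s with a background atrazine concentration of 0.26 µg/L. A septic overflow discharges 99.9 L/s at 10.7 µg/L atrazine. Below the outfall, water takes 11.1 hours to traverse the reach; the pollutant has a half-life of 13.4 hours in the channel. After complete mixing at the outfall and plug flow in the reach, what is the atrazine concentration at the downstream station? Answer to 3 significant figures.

After mixing, C = (846.0·0.2600 + 99.90·10.70) / 945.9 = 1289/945.9 = 1.363 µg/L.
Half-life 13.4 h → k = ln 2 / 13.4 = 0.05173 h⁻¹ = 1.241 d⁻¹.
After decay, C = 1.363 × e^(−kt) = 1.363 × 0.5632 = 0.7674 µg/L.

0.767 µg/L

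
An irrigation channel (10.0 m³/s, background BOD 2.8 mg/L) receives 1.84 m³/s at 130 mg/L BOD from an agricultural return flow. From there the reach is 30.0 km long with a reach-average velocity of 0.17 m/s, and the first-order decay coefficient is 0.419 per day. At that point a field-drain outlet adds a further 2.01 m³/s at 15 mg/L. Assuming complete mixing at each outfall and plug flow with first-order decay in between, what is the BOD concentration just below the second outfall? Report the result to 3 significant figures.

Conservation of mass: C = (10.00·2.800 + 1.840·130.0) / 11.84 = 267.2/11.84 = 22.57 mg/L; combined flow 11.84 m³/s.
Travel time t = 30.0·1000 / 0.17 = 176500 s = 49.02 h.
Decay over the reach: 22.57·exp(−kt) = 22.57·0.4249 = 9.590 mg/L.
Second outfall: C = (11.84·9.590 + 2.010·15.00)/13.85 = 10.38 mg/L.

10.4 mg/L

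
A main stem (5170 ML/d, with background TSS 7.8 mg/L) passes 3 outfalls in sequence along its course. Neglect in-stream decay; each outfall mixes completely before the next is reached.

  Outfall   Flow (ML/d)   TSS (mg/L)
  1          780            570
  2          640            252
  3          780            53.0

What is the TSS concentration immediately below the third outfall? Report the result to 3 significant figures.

Below outfall 1: Q → 5950 ML/d, C = (5170·7.800 + 780.0·570.0)/5950 = 81.50 mg/L.
Below outfall 2: Q → 6590 ML/d, C = (5950·81.50 + 640.0·252.0)/6590 = 98.06 mg/L.
Below outfall 3: Q → 7370 ML/d, C = (6590·98.06 + 780.0·53.00)/7370 = 93.29 mg/L.

93.3 mg/L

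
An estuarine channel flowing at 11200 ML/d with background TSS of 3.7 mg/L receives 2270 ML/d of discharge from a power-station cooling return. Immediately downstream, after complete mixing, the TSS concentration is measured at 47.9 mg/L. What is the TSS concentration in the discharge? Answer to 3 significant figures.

Mass balance: 11200·3.700 + 2270·Cₑ = 13470·47.90
→ Cₑ = (13470·47.90 − 11200·3.700) / 2270 = 266.0 mg/L.

266 mg/L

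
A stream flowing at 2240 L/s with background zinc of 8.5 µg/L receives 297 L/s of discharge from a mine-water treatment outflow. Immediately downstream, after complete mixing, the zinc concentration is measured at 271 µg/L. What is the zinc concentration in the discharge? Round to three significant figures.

Mass balance: 2240·8.500 + 297.0·Cₑ = 2537·271.0
→ Cₑ = (2537·271.0 − 2240·8.500) / 297.0 = 2251 µg/L.

2250 µg/L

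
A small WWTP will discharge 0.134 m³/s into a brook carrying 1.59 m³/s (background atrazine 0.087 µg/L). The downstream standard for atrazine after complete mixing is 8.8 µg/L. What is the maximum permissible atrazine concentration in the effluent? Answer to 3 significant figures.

At the limit, (Qr·Cr + Qe·Cₑ)/(Qr + Qe) = 8.8:
Cₑ = (1.724·8.8 − 1.590·0.08700) / 0.1340 = 112.2 µg/L.

112 µg/L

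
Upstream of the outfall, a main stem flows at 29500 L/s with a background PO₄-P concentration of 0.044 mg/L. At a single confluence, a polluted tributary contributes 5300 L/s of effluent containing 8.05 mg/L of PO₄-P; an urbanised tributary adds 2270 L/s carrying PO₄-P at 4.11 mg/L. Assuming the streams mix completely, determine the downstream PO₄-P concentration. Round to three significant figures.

Flow-weighted average: C = (29500·0.04400 + 5300·8.050 + 2270·4.110) / 37070 = 53290/37070 = 1.438 mg/L.

1.44 mg/L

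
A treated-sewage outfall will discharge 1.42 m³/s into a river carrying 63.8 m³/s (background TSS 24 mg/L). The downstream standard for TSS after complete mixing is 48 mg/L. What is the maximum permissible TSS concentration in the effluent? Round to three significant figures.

1130 mg/L

At the limit, (Qr·Cr + Qe·Cₑ)/(Qr + Qe) = 48:
Cₑ = (65.22·48 − 63.80·24.00) / 1.420 = 1126 mg/L.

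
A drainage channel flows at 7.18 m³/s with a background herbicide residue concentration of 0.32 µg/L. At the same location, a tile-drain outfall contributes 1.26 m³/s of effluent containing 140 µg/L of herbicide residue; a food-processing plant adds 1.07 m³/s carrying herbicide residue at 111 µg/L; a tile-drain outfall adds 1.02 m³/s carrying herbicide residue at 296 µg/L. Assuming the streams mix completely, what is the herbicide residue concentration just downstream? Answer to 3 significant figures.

56.9 µg/L

Conservation of mass: C = (7.180·0.3200 + 1.260·140.0 + 1.070·111.0 + 1.020·296.0) / 10.53 = 599.4/10.53 = 56.92 µg/L.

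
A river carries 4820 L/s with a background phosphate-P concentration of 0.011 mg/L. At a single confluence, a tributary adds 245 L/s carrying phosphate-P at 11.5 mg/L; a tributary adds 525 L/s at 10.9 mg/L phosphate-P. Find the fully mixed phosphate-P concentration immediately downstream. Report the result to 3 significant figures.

After mixing, C = (4820·0.01100 + 245.0·11.50 + 525.0·10.90) / 5590 = 8593/5590 = 1.537 mg/L.

1.54 mg/L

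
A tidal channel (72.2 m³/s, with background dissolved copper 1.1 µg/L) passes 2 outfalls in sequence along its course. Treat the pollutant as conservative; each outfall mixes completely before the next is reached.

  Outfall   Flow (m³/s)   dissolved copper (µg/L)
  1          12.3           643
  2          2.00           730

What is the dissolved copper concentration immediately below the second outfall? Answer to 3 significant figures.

After outfall 1: Q = 72.20 + 12.30 = 84.50 m³/s; C = (72.20·1.100 + 12.30·643.0)/84.50 = 94.54 µg/L.
After outfall 2: Q = 84.50 + 2.000 = 86.50 m³/s; C = (84.50·94.54 + 2.000·730.0)/86.50 = 109.2 µg/L.

109 µg/L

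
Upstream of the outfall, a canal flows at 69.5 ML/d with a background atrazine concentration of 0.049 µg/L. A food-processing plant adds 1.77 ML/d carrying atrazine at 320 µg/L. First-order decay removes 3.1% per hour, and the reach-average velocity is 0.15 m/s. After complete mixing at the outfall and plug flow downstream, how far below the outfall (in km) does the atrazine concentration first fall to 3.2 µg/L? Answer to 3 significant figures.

Conservation of mass: C = (69.50·0.04900 + 1.770·320.0) / 71.27 = 569.8/71.27 = 7.995 µg/L.
3.1%/h lost → k = −ln(1 − 0.031) = 0.03149 h⁻¹.
Set 7.995·exp(−k·t) = 3.2 → t = ln(7.995/3.2)/k = 104700 s = 29.08 h.
Distance = v·t = 0.15·104700 = 15700 m = 15.70 km.

15.7 km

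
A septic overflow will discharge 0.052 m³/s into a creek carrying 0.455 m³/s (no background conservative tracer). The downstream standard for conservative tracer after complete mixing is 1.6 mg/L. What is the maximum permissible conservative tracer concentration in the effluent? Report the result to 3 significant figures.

At the limit, (Qr·Cr + Qe·Cₑ)/(Qr + Qe) = 1.6:
Cₑ = (0.5070·1.6 − 0.4550·0) / 0.05200 = 15.60 mg/L.

15.6 mg/L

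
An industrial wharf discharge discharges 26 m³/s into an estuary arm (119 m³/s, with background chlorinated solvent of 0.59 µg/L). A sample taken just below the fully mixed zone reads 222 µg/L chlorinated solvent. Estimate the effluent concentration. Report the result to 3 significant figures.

1240 µg/L

Mass balance: 119.0·0.5900 + 26.00·Cₑ = 145.0·222.0
→ Cₑ = (145.0·222.0 − 119.0·0.5900) / 26.00 = 1235 µg/L.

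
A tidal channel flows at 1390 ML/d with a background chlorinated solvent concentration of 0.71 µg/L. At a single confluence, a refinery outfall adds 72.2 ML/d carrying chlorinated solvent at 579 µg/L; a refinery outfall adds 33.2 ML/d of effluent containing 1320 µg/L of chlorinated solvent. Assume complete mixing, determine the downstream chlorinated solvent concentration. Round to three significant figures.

After mixing, C = (1390·0.7100 + 72.20·579.0 + 33.20·1320) / 1495 = 86610/1495 = 57.92 µg/L.

57.9 µg/L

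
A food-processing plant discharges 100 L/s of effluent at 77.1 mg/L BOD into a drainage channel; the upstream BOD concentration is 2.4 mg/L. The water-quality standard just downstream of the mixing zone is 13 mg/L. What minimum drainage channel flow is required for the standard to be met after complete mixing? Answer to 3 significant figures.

Set C_mix = 13: (Q·2.400 + 100.0·77.10) / (Q + 100.0) = 13
→ Q = 100.0·(77.10 − 13)/(13 − 2.400) = 604.7 L/s.

605 L/s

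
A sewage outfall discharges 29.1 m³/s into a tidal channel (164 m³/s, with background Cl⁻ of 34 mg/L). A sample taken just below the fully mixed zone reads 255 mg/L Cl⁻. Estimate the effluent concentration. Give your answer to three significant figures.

Mass balance: 164.0·34.00 + 29.10·Cₑ = 193.1·255.0
→ Cₑ = (193.1·255.0 − 164.0·34.00) / 29.10 = 1500 mg/L.

1500 mg/L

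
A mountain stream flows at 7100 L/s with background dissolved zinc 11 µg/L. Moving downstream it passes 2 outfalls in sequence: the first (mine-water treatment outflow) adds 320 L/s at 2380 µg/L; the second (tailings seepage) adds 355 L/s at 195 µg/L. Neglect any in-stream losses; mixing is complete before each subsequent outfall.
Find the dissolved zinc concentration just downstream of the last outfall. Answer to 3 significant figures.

117 µg/L

After outfall 1: Q = 7100 + 320.0 = 7420 L/s; C = (7100·11.00 + 320.0·2380)/7420 = 113.2 µg/L.
After outfall 2: Q = 7420 + 355.0 = 7775 L/s; C = (7420·113.2 + 355.0·195.0)/7775 = 116.9 µg/L.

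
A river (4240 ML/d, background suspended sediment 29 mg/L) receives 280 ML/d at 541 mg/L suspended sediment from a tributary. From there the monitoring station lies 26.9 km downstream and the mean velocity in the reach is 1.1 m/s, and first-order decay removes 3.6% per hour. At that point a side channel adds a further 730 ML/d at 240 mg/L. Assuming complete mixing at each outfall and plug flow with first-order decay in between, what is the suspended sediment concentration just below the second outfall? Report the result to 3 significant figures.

74.1 mg/L

After mixing, C = (4240·29.00 + 280.0·541.0) / 4520 = 274400/4520 = 60.72 mg/L; combined flow 4520 ML/d.
Travel time t = 26.9·1000 / 1.1 = 24450 s = 6.793 h.
3.6%/h lost → k = −ln(1 − 0.036) = 0.03666 h⁻¹.
First-order decay: C = 60.72·exp(−k·t) = 60.72·0.7795 = 47.33 mg/L.
Second outfall: C = (4520·47.33 + 730.0·240.0)/5250 = 74.12 mg/L.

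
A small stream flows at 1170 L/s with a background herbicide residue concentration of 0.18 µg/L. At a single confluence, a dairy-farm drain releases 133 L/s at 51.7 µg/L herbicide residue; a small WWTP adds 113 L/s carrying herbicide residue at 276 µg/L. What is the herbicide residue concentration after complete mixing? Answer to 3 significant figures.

27.0 µg/L

Mass balance: C = (1170·0.1800 + 133.0·51.70 + 113.0·276.0) / 1416 = 38270/1416 = 27.03 µg/L.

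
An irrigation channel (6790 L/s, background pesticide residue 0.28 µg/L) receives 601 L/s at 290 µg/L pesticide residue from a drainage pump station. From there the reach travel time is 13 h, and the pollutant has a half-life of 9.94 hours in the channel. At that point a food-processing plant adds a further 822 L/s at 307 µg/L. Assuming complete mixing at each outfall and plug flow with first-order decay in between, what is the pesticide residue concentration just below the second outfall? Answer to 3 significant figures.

Mixed concentration C = ΣQC/ΣQ = (6790·0.2800 + 601.0·290.0) / 7391 = 176200/7391 = 23.84 µg/L; combined flow 7391 L/s.
Half-life 9.94 h → k = ln 2 / 9.94 = 0.06973 h⁻¹ = 1.674 d⁻¹.
Decay over the reach: 23.84·exp(−kt) = 23.84·0.4039 = 9.629 µg/L.
Second outfall: C = (7391·9.629 + 822.0·307.0)/8213 = 39.39 µg/L.

39.4 µg/L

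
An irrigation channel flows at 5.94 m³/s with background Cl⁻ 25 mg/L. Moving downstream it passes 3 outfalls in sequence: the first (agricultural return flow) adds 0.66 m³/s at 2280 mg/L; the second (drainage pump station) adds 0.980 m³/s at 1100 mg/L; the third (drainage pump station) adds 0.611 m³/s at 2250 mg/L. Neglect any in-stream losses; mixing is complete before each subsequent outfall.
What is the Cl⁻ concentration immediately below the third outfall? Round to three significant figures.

Below outfall 1: Q → 6.600 m³/s, C = (5.940·25.00 + 0.6600·2280)/6.600 = 250.5 mg/L.
Below outfall 2: Q → 7.580 m³/s, C = (6.600·250.5 + 0.9800·1100)/7.580 = 360.3 mg/L.
Below outfall 3: Q → 8.191 m³/s, C = (7.580·360.3 + 0.6110·2250)/8.191 = 501.3 mg/L.

501 mg/L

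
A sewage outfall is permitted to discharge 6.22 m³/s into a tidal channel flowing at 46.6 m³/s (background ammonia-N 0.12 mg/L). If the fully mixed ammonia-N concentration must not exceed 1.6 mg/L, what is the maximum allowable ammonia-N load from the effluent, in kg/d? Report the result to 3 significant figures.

Mass balance at the limit: 46.60·0.1200 + 6.220·Cₑ = 52.82·1.6 → Cₑ = 12.69 mg/L.
Load = 6.220 m³/s × 12.69 g/m³ × 86 400 s/d = 6819 kg/d.

6820 kg/d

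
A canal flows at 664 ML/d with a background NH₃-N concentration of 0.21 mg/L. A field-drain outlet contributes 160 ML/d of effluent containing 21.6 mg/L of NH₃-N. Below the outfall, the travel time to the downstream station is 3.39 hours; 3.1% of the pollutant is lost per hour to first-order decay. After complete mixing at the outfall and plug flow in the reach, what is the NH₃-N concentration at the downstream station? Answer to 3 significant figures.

Mixed concentration C = ΣQC/ΣQ = (664.0·0.2100 + 160.0·21.60) / 824.0 = 3595/824.0 = 4.363 mg/L.
3.1%/h lost → k = −ln(1 − 0.031) = 0.03149 h⁻¹.
First-order decay: C = 4.363·exp(−k·t) = 4.363·0.8987 = 3.922 mg/L.

3.92 mg/L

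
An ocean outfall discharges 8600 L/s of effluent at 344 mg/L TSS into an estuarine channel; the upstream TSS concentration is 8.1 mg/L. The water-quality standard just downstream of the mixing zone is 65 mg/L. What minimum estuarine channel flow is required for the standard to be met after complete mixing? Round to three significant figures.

Set C_mix = 65: (Q·8.100 + 8600·344.0) / (Q + 8600) = 65
→ Q = 8600·(344.0 − 65)/(65 − 8.100) = 42170 L/s.

42200 L/s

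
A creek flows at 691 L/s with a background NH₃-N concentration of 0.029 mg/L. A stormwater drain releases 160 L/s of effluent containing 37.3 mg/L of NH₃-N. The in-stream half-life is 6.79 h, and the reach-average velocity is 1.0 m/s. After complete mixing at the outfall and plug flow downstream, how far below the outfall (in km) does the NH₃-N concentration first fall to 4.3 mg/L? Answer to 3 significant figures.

17.4 km

Mass balance: C = (691.0·0.02900 + 160.0·37.30) / 851.0 = 5988/851.0 = 7.036 mg/L.
Half-life 6.79 h → k = ln 2 / 6.79 = 0.1021 h⁻¹ = 2.450 d⁻¹.
Set 7.036·exp(−k·t) = 4.3 → t = ln(7.036/4.3)/k = 17370 s = 4.824 h.
Distance = v·t = 1.0·17370 = 17370 m = 17.37 km.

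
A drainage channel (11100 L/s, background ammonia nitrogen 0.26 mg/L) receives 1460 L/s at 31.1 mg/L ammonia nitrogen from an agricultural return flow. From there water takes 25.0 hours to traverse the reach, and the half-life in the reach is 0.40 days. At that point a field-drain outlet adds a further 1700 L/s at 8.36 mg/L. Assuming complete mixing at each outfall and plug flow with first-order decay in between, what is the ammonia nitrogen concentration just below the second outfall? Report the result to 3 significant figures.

Mass balance: C = (11100·0.2600 + 1460·31.10) / 12560 = 48290/12560 = 3.845 mg/L; combined flow 12560 L/s.
Half-life 0.40 d → k = ln 2 / 0.40 = 1.733 d⁻¹.
First-order decay: C = 3.845·exp(−k·t) = 3.845·0.1645 = 0.6323 mg/L.
Second outfall: C = (12560·0.6323 + 1700·8.360)/14260 = 1.554 mg/L.

1.55 mg/L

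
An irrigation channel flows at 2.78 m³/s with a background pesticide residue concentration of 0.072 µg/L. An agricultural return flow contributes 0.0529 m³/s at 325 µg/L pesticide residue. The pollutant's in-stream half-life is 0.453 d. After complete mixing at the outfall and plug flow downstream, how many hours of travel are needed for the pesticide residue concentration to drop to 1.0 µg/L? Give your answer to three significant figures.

After mixing, C = (2.780·0.07200 + 0.05290·325.0) / 2.833 = 17.39/2.833 = 6.140 µg/L.
Half-life 0.453 d → k = ln 2 / 0.453 = 1.530 d⁻¹.
6.140·exp(−k·t) = 1.0 → t = ln(6.140/1.0)/k = 102500 s = 28.46 h.

28.5 h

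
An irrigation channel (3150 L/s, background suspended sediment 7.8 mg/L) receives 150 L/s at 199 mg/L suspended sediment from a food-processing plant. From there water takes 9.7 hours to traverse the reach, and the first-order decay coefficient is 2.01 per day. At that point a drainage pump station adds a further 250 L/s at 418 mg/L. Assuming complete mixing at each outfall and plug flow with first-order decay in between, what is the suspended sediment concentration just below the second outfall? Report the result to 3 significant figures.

Flow-weighted average: C = (3150·7.800 + 150.0·199.0) / 3300 = 54420/3300 = 16.49 mg/L; combined flow 3300 L/s.
Decay over the reach: 16.49·exp(−kt) = 16.49·0.4438 = 7.319 mg/L.
Second outfall: C = (3300·7.319 + 250.0·418.0)/3550 = 36.24 mg/L.

36.2 mg/L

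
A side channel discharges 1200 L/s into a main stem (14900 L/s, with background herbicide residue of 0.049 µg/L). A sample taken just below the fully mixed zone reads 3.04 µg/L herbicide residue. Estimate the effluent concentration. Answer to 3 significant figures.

40.2 µg/L

Mass balance: 14900·0.04900 + 1200·Cₑ = 16100·3.040
→ Cₑ = (16100·3.040 − 14900·0.04900) / 1200 = 40.18 µg/L.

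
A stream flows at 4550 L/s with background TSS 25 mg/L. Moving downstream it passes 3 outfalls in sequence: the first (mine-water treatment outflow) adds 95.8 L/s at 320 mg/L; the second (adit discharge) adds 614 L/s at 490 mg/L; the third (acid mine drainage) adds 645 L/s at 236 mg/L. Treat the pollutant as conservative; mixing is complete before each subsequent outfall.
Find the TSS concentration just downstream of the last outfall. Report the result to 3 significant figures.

Outfall 1: combined Q = 4646 L/s; C = (4550·25.00 + 95.80·320.0)/4646 = 31.08 mg/L.
Outfall 2: combined Q = 5260 L/s; C = (4646·31.08 + 614.0·490.0)/5260 = 84.65 mg/L.
Outfall 3: combined Q = 5905 L/s; C = (5260·84.65 + 645.0·236.0)/5905 = 101.2 mg/L.

101 mg/L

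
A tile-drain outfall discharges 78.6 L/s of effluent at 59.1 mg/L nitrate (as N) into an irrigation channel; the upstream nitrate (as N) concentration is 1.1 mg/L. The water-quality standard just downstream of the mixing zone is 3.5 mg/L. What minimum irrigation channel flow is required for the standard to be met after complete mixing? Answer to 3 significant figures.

Set C_mix = 3.5: (Q·1.100 + 78.60·59.10) / (Q + 78.60) = 3.5
→ Q = 78.60·(59.10 − 3.5)/(3.5 − 1.100) = 1821 L/s.

1820 L/s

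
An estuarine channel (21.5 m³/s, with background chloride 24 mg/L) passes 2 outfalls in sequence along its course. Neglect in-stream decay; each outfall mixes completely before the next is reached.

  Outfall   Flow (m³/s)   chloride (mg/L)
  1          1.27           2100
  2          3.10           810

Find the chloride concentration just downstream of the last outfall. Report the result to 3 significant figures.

After outfall 1: Q = 21.50 + 1.270 = 22.77 m³/s; C = (21.50·24.00 + 1.270·2100)/22.77 = 139.8 mg/L.
After outfall 2: Q = 22.77 + 3.100 = 25.87 m³/s; C = (22.77·139.8 + 3.100·810.0)/25.87 = 220.1 mg/L.

220 mg/L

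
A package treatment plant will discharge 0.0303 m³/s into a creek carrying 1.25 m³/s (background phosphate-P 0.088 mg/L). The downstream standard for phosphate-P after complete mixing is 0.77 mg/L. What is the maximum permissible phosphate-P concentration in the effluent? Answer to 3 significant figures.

At the limit, (Qr·Cr + Qe·Cₑ)/(Qr + Qe) = 0.77:
Cₑ = (1.280·0.77 − 1.250·0.08800) / 0.03030 = 28.91 mg/L.

28.9 mg/L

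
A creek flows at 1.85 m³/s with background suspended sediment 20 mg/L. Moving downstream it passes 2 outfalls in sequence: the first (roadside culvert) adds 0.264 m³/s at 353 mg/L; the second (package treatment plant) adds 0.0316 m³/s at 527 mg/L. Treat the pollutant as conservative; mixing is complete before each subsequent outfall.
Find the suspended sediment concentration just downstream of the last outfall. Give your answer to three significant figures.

After outfall 1: Q = 1.850 + 0.2640 = 2.114 m³/s; C = (1.850·20.00 + 0.2640·353.0)/2.114 = 61.59 mg/L.
After outfall 2: Q = 2.114 + 0.03160 = 2.146 m³/s; C = (2.114·61.59 + 0.03160·527.0)/2.146 = 68.44 mg/L.

68.4 mg/L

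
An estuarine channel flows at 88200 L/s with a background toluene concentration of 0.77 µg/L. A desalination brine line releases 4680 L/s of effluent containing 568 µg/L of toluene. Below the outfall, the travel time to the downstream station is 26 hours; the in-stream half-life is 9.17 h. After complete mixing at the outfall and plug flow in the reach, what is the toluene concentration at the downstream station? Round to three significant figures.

After mixing, C = (88200·0.7700 + 4680·568.0) / 92880 = 2726000/92880 = 29.35 µg/L.
Half-life 9.17 h → k = ln 2 / 9.17 = 0.07559 h⁻¹ = 1.814 d⁻¹.
First-order decay: C = 29.35·exp(−k·t) = 29.35·0.1401 = 4.113 µg/L.

4.11 µg/L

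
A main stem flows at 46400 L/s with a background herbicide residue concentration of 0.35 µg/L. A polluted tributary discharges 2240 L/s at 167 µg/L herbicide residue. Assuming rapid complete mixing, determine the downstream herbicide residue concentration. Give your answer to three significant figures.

8.02 µg/L

After mixing, C = (46400·0.3500 + 2240·167.0) / 48640 = 390300/48640 = 8.025 µg/L.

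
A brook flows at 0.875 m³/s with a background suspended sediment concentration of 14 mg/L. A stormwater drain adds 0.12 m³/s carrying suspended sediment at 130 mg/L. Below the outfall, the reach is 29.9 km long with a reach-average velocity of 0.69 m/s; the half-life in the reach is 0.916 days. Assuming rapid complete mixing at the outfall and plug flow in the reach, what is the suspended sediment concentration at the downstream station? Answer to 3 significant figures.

19.2 mg/L

Mixed concentration C = ΣQC/ΣQ = (0.8750·14.00 + 0.1200·130.0) / 0.9950 = 27.85/0.9950 = 27.99 mg/L.
Travel time t = 29.9·1000 / 0.69 = 43330 s = 12.04 h.
Half-life 0.916 d → k = ln 2 / 0.916 = 0.7567 d⁻¹.
Decay over the reach: 27.99·exp(−kt) = 27.99·0.6842 = 19.15 mg/L.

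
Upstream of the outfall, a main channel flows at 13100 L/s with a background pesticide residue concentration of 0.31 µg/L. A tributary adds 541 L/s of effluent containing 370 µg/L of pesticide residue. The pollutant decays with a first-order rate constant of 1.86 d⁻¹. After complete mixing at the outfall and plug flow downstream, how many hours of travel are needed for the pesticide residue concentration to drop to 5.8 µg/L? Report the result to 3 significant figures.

After mixing, C = (13100·0.3100 + 541.0·370.0) / 13640 = 204200/13640 = 14.97 µg/L.
14.97·exp(−k·t) = 5.8 → t = ln(14.97/5.8)/k = 44050 s = 12.24 h.

12.2 h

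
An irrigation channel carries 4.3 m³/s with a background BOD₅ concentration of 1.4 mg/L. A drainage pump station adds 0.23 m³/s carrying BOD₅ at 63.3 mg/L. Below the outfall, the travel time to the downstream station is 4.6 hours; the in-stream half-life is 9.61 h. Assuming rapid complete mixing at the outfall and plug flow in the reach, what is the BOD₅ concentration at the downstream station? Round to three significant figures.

Conservation of mass: C = (4.300·1.400 + 0.2300·63.30) / 4.530 = 20.58/4.530 = 4.543 mg/L.
Half-life 9.61 h → k = ln 2 / 9.61 = 0.07213 h⁻¹ = 1.731 d⁻¹.
After decay, C = 4.543 × e^(−kt) = 4.543 × 0.7176 = 3.260 mg/L.

3.26 mg/L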